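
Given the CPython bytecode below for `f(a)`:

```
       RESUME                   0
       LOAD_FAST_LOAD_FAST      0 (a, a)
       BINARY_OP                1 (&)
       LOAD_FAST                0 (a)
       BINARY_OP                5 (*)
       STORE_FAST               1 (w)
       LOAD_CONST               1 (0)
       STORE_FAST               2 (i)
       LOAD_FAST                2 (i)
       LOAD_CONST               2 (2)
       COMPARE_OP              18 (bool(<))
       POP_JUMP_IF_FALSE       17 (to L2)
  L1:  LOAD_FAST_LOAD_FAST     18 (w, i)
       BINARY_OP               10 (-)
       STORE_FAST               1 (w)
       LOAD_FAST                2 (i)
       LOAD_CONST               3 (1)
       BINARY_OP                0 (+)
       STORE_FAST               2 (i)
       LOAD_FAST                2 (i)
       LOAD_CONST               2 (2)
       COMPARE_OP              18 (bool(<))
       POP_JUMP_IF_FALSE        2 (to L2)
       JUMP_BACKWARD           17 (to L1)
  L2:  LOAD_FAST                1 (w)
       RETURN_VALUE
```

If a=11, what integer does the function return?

120

LOAD_FAST_LOAD_FAST a,a → push 11,11. Stack: [11, 11]
BINARY_OP & → 11 & 11 = 11. Stack: [11]
LOAD_FAST a → push 11. Stack: [11, 11]
BINARY_OP * → 11 * 11 = 121. Stack: [121]
STORE_FAST w → w=121. Stack: []
LOAD_CONST → push 0. Stack: [0]
STORE_FAST i → i=0. Stack: []
LOAD_FAST i → push 0. Stack: [0]
LOAD_CONST → push 2. Stack: [0, 2]
COMPARE_OP bool(<) → 0 vs 2 = True. Stack: [True]
POP_JUMP_IF_FALSE → pop True; no jump. Stack: []
LOAD_FAST_LOAD_FAST w,i → push 121,0. Stack: [121, 0]
BINARY_OP - → 121 - 0 = 121. Stack: [121]
STORE_FAST w → w=121. Stack: []
LOAD_FAST i → push 0. Stack: [0]
LOAD_CONST → push 1. Stack: [0, 1]
BINARY_OP + → 0 + 1 = 1. Stack: [1]
STORE_FAST i → i=1. Stack: []
LOAD_FAST i → push 1. Stack: [1]
LOAD_CONST → push 2. Stack: [1, 2]
COMPARE_OP bool(<) → 1 vs 2 = True. Stack: [True]
POP_JUMP_IF_FALSE → pop True; no jump. Stack: []
LOAD_FAST_LOAD_FAST w,i → push 121,1. Stack: [121, 1]
BINARY_OP - → 121 - 1 = 120. Stack: [120]
STORE_FAST w → w=120. Stack: []
LOAD_FAST i → push 1. Stack: [1]
LOAD_CONST → push 1. Stack: [1, 1]
BINARY_OP + → 1 + 1 = 2. Stack: [2]
STORE_FAST i → i=2. Stack: []
LOAD_FAST i → push 2. Stack: [2]
LOAD_CONST → push 2. Stack: [2, 2]
COMPARE_OP bool(<) → 2 vs 2 = False. Stack: [False]
POP_JUMP_IF_FALSE → pop False; jump. Stack: []
LOAD_FAST w → push 120. Stack: [120]
RETURN_VALUE → return 120.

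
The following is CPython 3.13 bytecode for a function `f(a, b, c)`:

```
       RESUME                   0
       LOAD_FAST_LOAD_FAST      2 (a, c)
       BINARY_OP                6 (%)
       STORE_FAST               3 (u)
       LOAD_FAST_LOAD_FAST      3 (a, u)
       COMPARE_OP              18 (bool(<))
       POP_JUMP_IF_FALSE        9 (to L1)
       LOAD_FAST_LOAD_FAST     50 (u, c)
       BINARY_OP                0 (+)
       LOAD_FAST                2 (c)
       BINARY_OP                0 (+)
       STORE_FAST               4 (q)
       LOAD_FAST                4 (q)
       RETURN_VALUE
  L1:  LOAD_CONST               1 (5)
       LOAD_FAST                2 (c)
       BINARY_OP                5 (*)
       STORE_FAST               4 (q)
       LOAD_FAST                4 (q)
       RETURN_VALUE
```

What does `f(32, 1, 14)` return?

LOAD_FAST_LOAD_FAST a,c → push 32,14. Stack: [32, 14]
BINARY_OP % → 32 % 14 = 4. Stack: [4]
STORE_FAST u → u=4. Stack: []
LOAD_FAST_LOAD_FAST a,u → push 32,4. Stack: [32, 4]
COMPARE_OP bool(<) → 32 vs 4 = False. Stack: [False]
POP_JUMP_IF_FALSE → pop False; jump. Stack: []
LOAD_CONST → push 5. Stack: [5]
LOAD_FAST c → push 14. Stack: [5, 14]
BINARY_OP * → 5 * 14 = 70. Stack: [70]
STORE_FAST q → q=70. Stack: []
LOAD_FAST q → push 70. Stack: [70]
RETURN_VALUE → return 70.

70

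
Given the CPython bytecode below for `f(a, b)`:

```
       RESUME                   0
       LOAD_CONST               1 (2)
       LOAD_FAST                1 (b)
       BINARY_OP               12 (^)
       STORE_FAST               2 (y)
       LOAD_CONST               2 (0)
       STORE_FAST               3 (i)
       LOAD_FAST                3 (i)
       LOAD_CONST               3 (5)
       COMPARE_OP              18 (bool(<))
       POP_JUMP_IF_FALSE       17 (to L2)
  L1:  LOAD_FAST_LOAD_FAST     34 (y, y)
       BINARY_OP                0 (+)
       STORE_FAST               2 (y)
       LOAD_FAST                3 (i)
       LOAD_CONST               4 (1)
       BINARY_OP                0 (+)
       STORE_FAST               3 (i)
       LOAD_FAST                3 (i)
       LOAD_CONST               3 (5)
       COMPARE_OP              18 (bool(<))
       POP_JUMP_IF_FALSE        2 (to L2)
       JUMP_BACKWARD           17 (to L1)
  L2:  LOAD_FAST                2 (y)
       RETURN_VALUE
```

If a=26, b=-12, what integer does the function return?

-320

LOAD_CONST → push 2
LOAD_FAST b → push -12
BINARY_OP ^ → 2 ^ -12 = -10
STORE_FAST y → y=-10
LOAD_CONST → push 0
STORE_FAST i → i=0
LOAD_FAST i → push 0
LOAD_CONST → push 5
COMPARE_OP bool(<) → 0 vs 5 = True
POP_JUMP_IF_FALSE → pop True; no jump
LOAD_FAST_LOAD_FAST y,y → push -10,-10
BINARY_OP + → -10 + -10 = -20
STORE_FAST y → y=-20
LOAD_FAST i → push 0
LOAD_CONST → push 1
BINARY_OP + → 0 + 1 = 1
STORE_FAST i → i=1
LOAD_FAST i → push 1
LOAD_CONST → push 5
COMPARE_OP bool(<) → 1 vs 5 = True
POP_JUMP_IF_FALSE → pop True; no jump
LOAD_FAST_LOAD_FAST y,y → push -20,-20
BINARY_OP + → -20 + -20 = -40
STORE_FAST y → y=-40
LOAD_FAST i → push 1
LOAD_CONST → push 1
BINARY_OP + → 1 + 1 = 2
STORE_FAST i → i=2
LOAD_FAST i → push 2
LOAD_CONST → push 5
COMPARE_OP bool(<) → 2 vs 5 = True
POP_JUMP_IF_FALSE → pop True; no jump
LOAD_FAST_LOAD_FAST y,y → push -40,-40
BINARY_OP + → -40 + -40 = -80
STORE_FAST y → y=-80
LOAD_FAST i → push 2
LOAD_CONST → push 1
BINARY_OP + → 2 + 1 = 3
STORE_FAST i → i=3
LOAD_FAST i → push 3
LOAD_CONST → push 5
COMPARE_OP bool(<) → 3 vs 5 = True
POP_JUMP_IF_FALSE → pop True; no jump
LOAD_FAST_LOAD_FAST y,y → push -80,-80
BINARY_OP + → -80 + -80 = -160
STORE_FAST y → y=-160
LOAD_FAST i → push 3
LOAD_CONST → push 1
BINARY_OP + → 3 + 1 = 4
STORE_FAST i → i=4
LOAD_FAST i → push 4
LOAD_CONST → push 5
COMPARE_OP bool(<) → 4 vs 5 = True
POP_JUMP_IF_FALSE → pop True; no jump
LOAD_FAST_LOAD_FAST y,y → push -160,-160
BINARY_OP + → -160 + -160 = -320
STORE_FAST y → y=-320
LOAD_FAST i → push 4
LOAD_CONST → push 1
BINARY_OP + → 4 + 1 = 5
STORE_FAST i → i=5
LOAD_FAST i → push 5
LOAD_CONST → push 5
COMPARE_OP bool(<) → 5 vs 5 = False
POP_JUMP_IF_FALSE → pop False; jump
LOAD_FAST y → push -320
RETURN_VALUE → return -320.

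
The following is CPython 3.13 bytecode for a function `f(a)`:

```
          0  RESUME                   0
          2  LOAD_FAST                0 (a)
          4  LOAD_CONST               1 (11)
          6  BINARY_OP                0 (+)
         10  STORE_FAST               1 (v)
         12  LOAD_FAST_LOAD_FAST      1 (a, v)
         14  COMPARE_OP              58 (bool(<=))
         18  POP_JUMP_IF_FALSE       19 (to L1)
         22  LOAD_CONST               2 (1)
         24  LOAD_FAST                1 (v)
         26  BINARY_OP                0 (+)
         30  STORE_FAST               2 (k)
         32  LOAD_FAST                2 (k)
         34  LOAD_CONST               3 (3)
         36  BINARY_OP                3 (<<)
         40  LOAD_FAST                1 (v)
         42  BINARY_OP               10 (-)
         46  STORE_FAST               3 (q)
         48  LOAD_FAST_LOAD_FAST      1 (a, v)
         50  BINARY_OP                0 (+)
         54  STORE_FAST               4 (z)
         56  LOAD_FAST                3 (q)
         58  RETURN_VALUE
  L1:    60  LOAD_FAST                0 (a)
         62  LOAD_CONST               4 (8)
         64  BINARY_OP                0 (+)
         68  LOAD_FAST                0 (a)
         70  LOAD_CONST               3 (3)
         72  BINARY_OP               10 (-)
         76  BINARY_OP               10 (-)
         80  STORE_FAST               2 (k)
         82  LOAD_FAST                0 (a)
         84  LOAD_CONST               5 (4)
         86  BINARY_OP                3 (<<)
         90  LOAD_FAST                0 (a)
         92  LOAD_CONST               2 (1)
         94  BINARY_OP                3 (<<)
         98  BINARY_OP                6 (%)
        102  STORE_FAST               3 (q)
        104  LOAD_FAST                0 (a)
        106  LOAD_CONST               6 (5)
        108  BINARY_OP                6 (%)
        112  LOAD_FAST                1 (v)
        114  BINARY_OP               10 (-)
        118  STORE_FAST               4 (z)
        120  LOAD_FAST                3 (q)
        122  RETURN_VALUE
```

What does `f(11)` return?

162

LOAD_FAST a → push 11. Stack: [11]
LOAD_CONST → push 11. Stack: [11, 11]
BINARY_OP + → 11 + 11 = 22. Stack: [22]
STORE_FAST v → v=22. Stack: []
LOAD_FAST_LOAD_FAST a,v → push 11,22. Stack: [11, 22]
COMPARE_OP bool(<=) → 11 vs 22 = True. Stack: [True]
POP_JUMP_IF_FALSE → pop True; no jump. Stack: []
LOAD_CONST → push 1. Stack: [1]
LOAD_FAST v → push 22. Stack: [1, 22]
BINARY_OP + → 1 + 22 = 23. Stack: [23]
STORE_FAST k → k=23. Stack: []
LOAD_FAST k → push 23. Stack: [23]
LOAD_CONST → push 3. Stack: [23, 3]
BINARY_OP << → 23 << 3 = 184. Stack: [184]
LOAD_FAST v → push 22. Stack: [184, 22]
BINARY_OP - → 184 - 22 = 162. Stack: [162]
STORE_FAST q → q=162. Stack: []
LOAD_FAST_LOAD_FAST a,v → push 11,22. Stack: [11, 22]
BINARY_OP + → 11 + 22 = 33. Stack: [33]
STORE_FAST z → z=33. Stack: []
LOAD_FAST q → push 162. Stack: [162]
RETURN_VALUE → return 162.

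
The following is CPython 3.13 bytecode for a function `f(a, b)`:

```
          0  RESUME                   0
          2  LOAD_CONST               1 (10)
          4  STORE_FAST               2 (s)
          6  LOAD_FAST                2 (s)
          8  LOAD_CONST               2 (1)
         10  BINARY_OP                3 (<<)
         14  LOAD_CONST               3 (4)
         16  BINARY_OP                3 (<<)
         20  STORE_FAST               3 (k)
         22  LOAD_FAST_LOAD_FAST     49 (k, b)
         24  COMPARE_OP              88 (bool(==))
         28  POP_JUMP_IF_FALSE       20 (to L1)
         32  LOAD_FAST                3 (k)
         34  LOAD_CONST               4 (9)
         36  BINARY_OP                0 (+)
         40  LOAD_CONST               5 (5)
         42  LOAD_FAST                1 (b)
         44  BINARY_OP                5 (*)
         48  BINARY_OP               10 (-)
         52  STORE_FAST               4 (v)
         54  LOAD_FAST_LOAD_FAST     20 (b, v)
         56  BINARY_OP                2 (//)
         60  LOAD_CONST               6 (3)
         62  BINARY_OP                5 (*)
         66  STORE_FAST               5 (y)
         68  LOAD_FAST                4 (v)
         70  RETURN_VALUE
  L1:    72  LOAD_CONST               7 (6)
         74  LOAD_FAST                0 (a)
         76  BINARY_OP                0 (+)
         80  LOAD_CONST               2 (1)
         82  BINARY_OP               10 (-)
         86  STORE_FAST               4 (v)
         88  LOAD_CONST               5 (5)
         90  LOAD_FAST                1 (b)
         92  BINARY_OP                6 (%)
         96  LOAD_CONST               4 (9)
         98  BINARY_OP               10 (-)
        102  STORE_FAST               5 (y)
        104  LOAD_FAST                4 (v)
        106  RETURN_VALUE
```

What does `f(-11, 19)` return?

-6

LOAD_CONST → push 10. Stack: [10]
STORE_FAST s → s=10. Stack: []
LOAD_FAST s → push 10. Stack: [10]
LOAD_CONST → push 1. Stack: [10, 1]
BINARY_OP << → 10 << 1 = 20. Stack: [20]
LOAD_CONST → push 4. Stack: [20, 4]
BINARY_OP << → 20 << 4 = 320. Stack: [320]
STORE_FAST k → k=320. Stack: []
LOAD_FAST_LOAD_FAST k,b → push 320,19. Stack: [320, 19]
COMPARE_OP bool(==) → 320 vs 19 = False. Stack: [False]
POP_JUMP_IF_FALSE → pop False; jump. Stack: []
LOAD_CONST → push 6. Stack: [6]
LOAD_FAST a → push -11. Stack: [6, -11]
BINARY_OP + → 6 + -11 = -5. Stack: [-5]
LOAD_CONST → push 1. Stack: [-5, 1]
BINARY_OP - → -5 - 1 = -6. Stack: [-6]
STORE_FAST v → v=-6. Stack: []
LOAD_CONST → push 5. Stack: [5]
LOAD_FAST b → push 19. Stack: [5, 19]
BINARY_OP % → 5 % 19 = 5. Stack: [5]
LOAD_CONST → push 9. Stack: [5, 9]
BINARY_OP - → 5 - 9 = -4. Stack: [-4]
STORE_FAST y → y=-4. Stack: []
LOAD_FAST v → push -6. Stack: [-6]
RETURN_VALUE → return -6.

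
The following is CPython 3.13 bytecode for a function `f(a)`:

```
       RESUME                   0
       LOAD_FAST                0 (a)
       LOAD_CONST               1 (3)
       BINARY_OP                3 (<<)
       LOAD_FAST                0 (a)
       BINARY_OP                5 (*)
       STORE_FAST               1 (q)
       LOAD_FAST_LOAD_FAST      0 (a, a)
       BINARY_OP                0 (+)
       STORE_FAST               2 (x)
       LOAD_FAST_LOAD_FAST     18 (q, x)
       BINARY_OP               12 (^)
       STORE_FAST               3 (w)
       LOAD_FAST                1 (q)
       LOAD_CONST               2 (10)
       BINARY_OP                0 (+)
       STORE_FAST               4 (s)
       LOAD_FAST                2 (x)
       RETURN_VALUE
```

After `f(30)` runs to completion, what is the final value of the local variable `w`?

LOAD_FAST a → push 30. Stack: [30]
LOAD_CONST → push 3. Stack: [30, 3]
BINARY_OP << → 30 << 3 = 240. Stack: [240]
LOAD_FAST a → push 30. Stack: [240, 30]
BINARY_OP * → 240 * 30 = 7200. Stack: [7200]
STORE_FAST q → q=7200. Stack: []
LOAD_FAST_LOAD_FAST a,a → push 30,30. Stack: [30, 30]
BINARY_OP + → 30 + 30 = 60. Stack: [60]
STORE_FAST x → x=60. Stack: []
LOAD_FAST_LOAD_FAST q,x → push 7200,60. Stack: [7200, 60]
BINARY_OP ^ → 7200 ^ 60 = 7196. Stack: [7196]
STORE_FAST w → w=7196. Stack: []
LOAD_FAST q → push 7200. Stack: [7200]
LOAD_CONST → push 10. Stack: [7200, 10]
BINARY_OP + → 7200 + 10 = 7210. Stack: [7210]
STORE_FAST s → s=7210. Stack: []
LOAD_FAST x → push 60. Stack: [60]
RETURN_VALUE → return 60.

7196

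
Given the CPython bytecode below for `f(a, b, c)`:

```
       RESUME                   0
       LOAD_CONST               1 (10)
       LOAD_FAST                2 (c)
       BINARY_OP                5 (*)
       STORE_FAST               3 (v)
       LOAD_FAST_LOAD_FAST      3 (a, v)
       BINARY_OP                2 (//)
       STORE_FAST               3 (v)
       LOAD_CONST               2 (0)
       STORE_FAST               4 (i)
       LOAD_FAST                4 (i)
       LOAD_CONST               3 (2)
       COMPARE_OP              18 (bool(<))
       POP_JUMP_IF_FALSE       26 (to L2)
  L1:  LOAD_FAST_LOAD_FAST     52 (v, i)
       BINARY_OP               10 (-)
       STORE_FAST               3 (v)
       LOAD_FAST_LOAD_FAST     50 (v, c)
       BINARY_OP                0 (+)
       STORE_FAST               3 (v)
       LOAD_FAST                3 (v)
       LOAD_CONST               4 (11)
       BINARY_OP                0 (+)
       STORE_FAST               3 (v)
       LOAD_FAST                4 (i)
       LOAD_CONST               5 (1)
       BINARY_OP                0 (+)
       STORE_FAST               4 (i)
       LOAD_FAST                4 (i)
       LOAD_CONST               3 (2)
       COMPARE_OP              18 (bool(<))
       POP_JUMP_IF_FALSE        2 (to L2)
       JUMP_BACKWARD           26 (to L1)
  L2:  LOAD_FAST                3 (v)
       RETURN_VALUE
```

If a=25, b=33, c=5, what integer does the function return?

31

LOAD_CONST → push 10. Stack: [10]
LOAD_FAST c → push 5. Stack: [10, 5]
BINARY_OP * → 10 * 5 = 50. Stack: [50]
STORE_FAST v → v=50. Stack: []
LOAD_FAST_LOAD_FAST a,v → push 25,50. Stack: [25, 50]
BINARY_OP // → 25 // 50 = 0. Stack: [0]
STORE_FAST v → v=0. Stack: []
LOAD_CONST → push 0. Stack: [0]
STORE_FAST i → i=0. Stack: []
LOAD_FAST i → push 0. Stack: [0]
LOAD_CONST → push 2. Stack: [0, 2]
COMPARE_OP bool(<) → 0 vs 2 = True. Stack: [True]
POP_JUMP_IF_FALSE → pop True; no jump. Stack: []
LOAD_FAST_LOAD_FAST v,i → push 0,0. Stack: [0, 0]
BINARY_OP - → 0 - 0 = 0. Stack: [0]
STORE_FAST v → v=0. Stack: []
LOAD_FAST_LOAD_FAST v,c → push 0,5. Stack: [0, 5]
BINARY_OP + → 0 + 5 = 5. Stack: [5]
STORE_FAST v → v=5. Stack: []
LOAD_FAST v → push 5. Stack: [5]
LOAD_CONST → push 11. Stack: [5, 11]
BINARY_OP + → 5 + 11 = 16. Stack: [16]
STORE_FAST v → v=16. Stack: []
LOAD_FAST i → push 0. Stack: [0]
LOAD_CONST → push 1. Stack: [0, 1]
BINARY_OP + → 0 + 1 = 1. Stack: [1]
STORE_FAST i → i=1. Stack: []
LOAD_FAST i → push 1. Stack: [1]
LOAD_CONST → push 2. Stack: [1, 2]
COMPARE_OP bool(<) → 1 vs 2 = True. Stack: [True]
POP_JUMP_IF_FALSE → pop True; no jump. Stack: []
LOAD_FAST_LOAD_FAST v,i → push 16,1. Stack: [16, 1]
BINARY_OP - → 16 - 1 = 15. Stack: [15]
STORE_FAST v → v=15. Stack: []
LOAD_FAST_LOAD_FAST v,c → push 15,5. Stack: [15, 5]
BINARY_OP + → 15 + 5 = 20. Stack: [20]
STORE_FAST v → v=20. Stack: []
LOAD_FAST v → push 20. Stack: [20]
LOAD_CONST → push 11. Stack: [20, 11]
BINARY_OP + → 20 + 11 = 31. Stack: [31]
STORE_FAST v → v=31. Stack: []
LOAD_FAST i → push 1. Stack: [1]
LOAD_CONST → push 1. Stack: [1, 1]
BINARY_OP + → 1 + 1 = 2. Stack: [2]
STORE_FAST i → i=2. Stack: []
LOAD_FAST i → push 2. Stack: [2]
LOAD_CONST → push 2. Stack: [2, 2]
COMPARE_OP bool(<) → 2 vs 2 = False. Stack: [False]
POP_JUMP_IF_FALSE → pop False; jump. Stack: []
LOAD_FAST v → push 31. Stack: [31]
RETURN_VALUE → return 31.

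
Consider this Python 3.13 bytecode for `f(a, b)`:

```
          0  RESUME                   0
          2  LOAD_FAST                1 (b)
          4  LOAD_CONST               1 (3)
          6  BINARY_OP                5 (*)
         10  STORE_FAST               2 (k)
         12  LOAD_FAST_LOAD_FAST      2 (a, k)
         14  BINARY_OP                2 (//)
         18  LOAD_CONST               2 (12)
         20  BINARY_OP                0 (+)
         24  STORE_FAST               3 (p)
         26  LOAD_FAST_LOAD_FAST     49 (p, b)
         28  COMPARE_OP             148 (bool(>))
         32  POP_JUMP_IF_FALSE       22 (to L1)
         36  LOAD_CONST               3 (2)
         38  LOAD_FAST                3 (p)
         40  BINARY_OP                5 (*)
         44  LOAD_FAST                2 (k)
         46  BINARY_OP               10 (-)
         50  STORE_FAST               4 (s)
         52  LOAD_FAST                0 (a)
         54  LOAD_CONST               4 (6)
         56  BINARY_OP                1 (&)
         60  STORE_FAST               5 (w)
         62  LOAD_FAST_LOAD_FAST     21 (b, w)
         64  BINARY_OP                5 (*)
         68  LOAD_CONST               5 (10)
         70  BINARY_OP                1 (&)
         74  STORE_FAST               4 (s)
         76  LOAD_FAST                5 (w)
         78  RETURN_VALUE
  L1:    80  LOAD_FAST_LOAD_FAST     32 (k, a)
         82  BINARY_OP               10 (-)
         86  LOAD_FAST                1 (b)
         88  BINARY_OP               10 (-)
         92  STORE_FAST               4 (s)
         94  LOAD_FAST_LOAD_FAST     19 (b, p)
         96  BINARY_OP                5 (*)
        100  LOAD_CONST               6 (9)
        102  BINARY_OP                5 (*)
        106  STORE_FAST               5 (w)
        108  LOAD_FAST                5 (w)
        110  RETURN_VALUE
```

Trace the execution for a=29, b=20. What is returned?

LOAD_FAST b → push 20. Stack: [20]
LOAD_CONST → push 3. Stack: [20, 3]
BINARY_OP * → 20 * 3 = 60. Stack: [60]
STORE_FAST k → k=60. Stack: []
LOAD_FAST_LOAD_FAST a,k → push 29,60. Stack: [29, 60]
BINARY_OP // → 29 // 60 = 0. Stack: [0]
LOAD_CONST → push 12. Stack: [0, 12]
BINARY_OP + → 0 + 12 = 12. Stack: [12]
STORE_FAST p → p=12. Stack: []
LOAD_FAST_LOAD_FAST p,b → push 12,20. Stack: [12, 20]
COMPARE_OP bool(>) → 12 vs 20 = False. Stack: [False]
POP_JUMP_IF_FALSE → pop False; jump. Stack: []
LOAD_FAST_LOAD_FAST k,a → push 60,29. Stack: [60, 29]
BINARY_OP - → 60 - 29 = 31. Stack: [31]
LOAD_FAST b → push 20. Stack: [31, 20]
BINARY_OP - → 31 - 20 = 11. Stack: [11]
STORE_FAST s → s=11. Stack: []
LOAD_FAST_LOAD_FAST b,p → push 20,12. Stack: [20, 12]
BINARY_OP * → 20 * 12 = 240. Stack: [240]
LOAD_CONST → push 9. Stack: [240, 9]
BINARY_OP * → 240 * 9 = 2160. Stack: [2160]
STORE_FAST w → w=2160. Stack: []
LOAD_FAST w → push 2160. Stack: [2160]
RETURN_VALUE → return 2160.

2160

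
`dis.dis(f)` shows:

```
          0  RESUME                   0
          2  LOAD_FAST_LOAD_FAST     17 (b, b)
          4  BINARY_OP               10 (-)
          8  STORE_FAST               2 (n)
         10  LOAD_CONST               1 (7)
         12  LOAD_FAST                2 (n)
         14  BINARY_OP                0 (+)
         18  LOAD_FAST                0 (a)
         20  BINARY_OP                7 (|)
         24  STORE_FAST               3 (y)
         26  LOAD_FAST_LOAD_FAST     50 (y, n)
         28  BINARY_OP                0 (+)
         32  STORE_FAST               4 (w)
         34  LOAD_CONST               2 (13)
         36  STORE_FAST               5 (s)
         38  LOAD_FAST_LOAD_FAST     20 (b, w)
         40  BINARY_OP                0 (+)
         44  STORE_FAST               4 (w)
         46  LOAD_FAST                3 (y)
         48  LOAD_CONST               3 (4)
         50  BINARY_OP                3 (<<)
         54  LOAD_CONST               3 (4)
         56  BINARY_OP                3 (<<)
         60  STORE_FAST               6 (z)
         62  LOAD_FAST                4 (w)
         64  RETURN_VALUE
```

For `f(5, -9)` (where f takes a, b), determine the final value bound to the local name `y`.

7

LOAD_FAST_LOAD_FAST b,b → push -9,-9. Stack: [-9, -9]
BINARY_OP - → -9 - -9 = 0. Stack: [0]
STORE_FAST n → n=0. Stack: []
LOAD_CONST → push 7. Stack: [7]
LOAD_FAST n → push 0. Stack: [7, 0]
BINARY_OP + → 7 + 0 = 7. Stack: [7]
LOAD_FAST a → push 5. Stack: [7, 5]
BINARY_OP | → 7 | 5 = 7. Stack: [7]
STORE_FAST y → y=7. Stack: []
LOAD_FAST_LOAD_FAST y,n → push 7,0. Stack: [7, 0]
BINARY_OP + → 7 + 0 = 7. Stack: [7]
STORE_FAST w → w=7. Stack: []
LOAD_CONST → push 13. Stack: [13]
STORE_FAST s → s=13. Stack: []
LOAD_FAST_LOAD_FAST b,w → push -9,7. Stack: [-9, 7]
BINARY_OP + → -9 + 7 = -2. Stack: [-2]
STORE_FAST w → w=-2. Stack: []
LOAD_FAST y → push 7. Stack: [7]
LOAD_CONST → push 4. Stack: [7, 4]
BINARY_OP << → 7 << 4 = 112. Stack: [112]
LOAD_CONST → push 4. Stack: [112, 4]
BINARY_OP << → 112 << 4 = 1792. Stack: [1792]
STORE_FAST z → z=1792. Stack: []
LOAD_FAST w → push -2. Stack: [-2]
RETURN_VALUE → return -2.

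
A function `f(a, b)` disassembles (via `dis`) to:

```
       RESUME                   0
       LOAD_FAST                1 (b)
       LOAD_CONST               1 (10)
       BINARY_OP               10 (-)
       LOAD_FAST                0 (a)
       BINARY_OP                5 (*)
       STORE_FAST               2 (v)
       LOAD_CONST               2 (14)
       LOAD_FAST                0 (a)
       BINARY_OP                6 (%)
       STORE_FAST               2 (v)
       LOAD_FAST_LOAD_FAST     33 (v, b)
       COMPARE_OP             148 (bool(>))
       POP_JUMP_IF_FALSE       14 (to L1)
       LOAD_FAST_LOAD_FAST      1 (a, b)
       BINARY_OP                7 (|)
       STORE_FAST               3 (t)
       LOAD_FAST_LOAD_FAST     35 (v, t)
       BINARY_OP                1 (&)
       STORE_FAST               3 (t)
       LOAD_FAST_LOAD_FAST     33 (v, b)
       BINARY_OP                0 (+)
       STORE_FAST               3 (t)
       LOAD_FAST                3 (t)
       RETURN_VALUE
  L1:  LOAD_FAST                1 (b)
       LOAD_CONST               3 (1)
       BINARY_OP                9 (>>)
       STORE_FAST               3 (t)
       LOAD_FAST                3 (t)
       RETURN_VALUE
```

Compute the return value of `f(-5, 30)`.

LOAD_FAST b → push 30. Stack: [30]
LOAD_CONST → push 10. Stack: [30, 10]
BINARY_OP - → 30 - 10 = 20. Stack: [20]
LOAD_FAST a → push -5. Stack: [20, -5]
BINARY_OP * → 20 * -5 = -100. Stack: [-100]
STORE_FAST v → v=-100. Stack: []
LOAD_CONST → push 14. Stack: [14]
LOAD_FAST a → push -5. Stack: [14, -5]
BINARY_OP % → 14 % -5 = -1. Stack: [-1]
STORE_FAST v → v=-1. Stack: []
LOAD_FAST_LOAD_FAST v,b → push -1,30. Stack: [-1, 30]
COMPARE_OP bool(>) → -1 vs 30 = False. Stack: [False]
POP_JUMP_IF_FALSE → pop False; jump. Stack: []
LOAD_FAST b → push 30. Stack: [30]
LOAD_CONST → push 1. Stack: [30, 1]
BINARY_OP >> → 30 >> 1 = 15. Stack: [15]
STORE_FAST t → t=15. Stack: []
LOAD_FAST t → push 15. Stack: [15]
RETURN_VALUE → return 15.

15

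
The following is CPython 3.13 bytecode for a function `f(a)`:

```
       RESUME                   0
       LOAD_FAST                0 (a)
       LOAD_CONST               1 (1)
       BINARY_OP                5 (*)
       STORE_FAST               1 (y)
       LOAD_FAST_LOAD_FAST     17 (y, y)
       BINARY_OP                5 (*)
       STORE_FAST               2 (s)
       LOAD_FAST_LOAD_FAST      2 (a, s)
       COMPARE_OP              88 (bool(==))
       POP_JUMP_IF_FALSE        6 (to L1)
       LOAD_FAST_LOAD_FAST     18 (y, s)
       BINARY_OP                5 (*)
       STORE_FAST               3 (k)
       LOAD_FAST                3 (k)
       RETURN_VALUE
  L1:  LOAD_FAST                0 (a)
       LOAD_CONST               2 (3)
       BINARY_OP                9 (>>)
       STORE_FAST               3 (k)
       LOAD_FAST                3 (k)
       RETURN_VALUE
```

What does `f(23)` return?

2

LOAD_FAST a → push 23. Stack: [23]
LOAD_CONST → push 1. Stack: [23, 1]
BINARY_OP * → 23 * 1 = 23. Stack: [23]
STORE_FAST y → y=23. Stack: []
LOAD_FAST_LOAD_FAST y,y → push 23,23. Stack: [23, 23]
BINARY_OP * → 23 * 23 = 529. Stack: [529]
STORE_FAST s → s=529. Stack: []
LOAD_FAST_LOAD_FAST a,s → push 23,529. Stack: [23, 529]
COMPARE_OP bool(==) → 23 vs 529 = False. Stack: [False]
POP_JUMP_IF_FALSE → pop False; jump. Stack: []
LOAD_FAST a → push 23. Stack: [23]
LOAD_CONST → push 3. Stack: [23, 3]
BINARY_OP >> → 23 >> 3 = 2. Stack: [2]
STORE_FAST k → k=2. Stack: []
LOAD_FAST k → push 2. Stack: [2]
RETURN_VALUE → return 2.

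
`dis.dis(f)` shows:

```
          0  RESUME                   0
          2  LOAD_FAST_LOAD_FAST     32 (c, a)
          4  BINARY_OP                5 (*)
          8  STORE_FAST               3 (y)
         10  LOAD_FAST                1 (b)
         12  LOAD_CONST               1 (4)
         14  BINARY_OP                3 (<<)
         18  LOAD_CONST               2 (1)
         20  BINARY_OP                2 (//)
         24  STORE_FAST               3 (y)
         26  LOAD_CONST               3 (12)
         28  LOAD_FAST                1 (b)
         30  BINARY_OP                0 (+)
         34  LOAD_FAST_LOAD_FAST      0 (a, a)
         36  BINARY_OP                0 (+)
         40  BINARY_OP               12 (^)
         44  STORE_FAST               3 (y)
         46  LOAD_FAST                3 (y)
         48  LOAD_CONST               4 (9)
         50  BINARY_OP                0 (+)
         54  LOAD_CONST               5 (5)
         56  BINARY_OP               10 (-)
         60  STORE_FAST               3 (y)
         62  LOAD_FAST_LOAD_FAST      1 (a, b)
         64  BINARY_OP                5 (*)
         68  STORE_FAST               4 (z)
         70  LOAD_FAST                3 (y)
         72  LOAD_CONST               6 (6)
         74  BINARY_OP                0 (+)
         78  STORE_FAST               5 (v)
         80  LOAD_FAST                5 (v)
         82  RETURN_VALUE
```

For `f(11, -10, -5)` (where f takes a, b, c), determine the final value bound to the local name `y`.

24

LOAD_FAST_LOAD_FAST c,a → push -5,11. Stack: [-5, 11]
BINARY_OP * → -5 * 11 = -55. Stack: [-55]
STORE_FAST y → y=-55. Stack: []
LOAD_FAST b → push -10. Stack: [-10]
LOAD_CONST → push 4. Stack: [-10, 4]
BINARY_OP << → -10 << 4 = -160. Stack: [-160]
LOAD_CONST → push 1. Stack: [-160, 1]
BINARY_OP // → -160 // 1 = -160. Stack: [-160]
STORE_FAST y → y=-160. Stack: []
LOAD_CONST → push 12. Stack: [12]
LOAD_FAST b → push -10. Stack: [12, -10]
BINARY_OP + → 12 + -10 = 2. Stack: [2]
LOAD_FAST_LOAD_FAST a,a → push 11,11. Stack: [2, 11, 11]
BINARY_OP + → 11 + 11 = 22. Stack: [2, 22]
BINARY_OP ^ → 2 ^ 22 = 20. Stack: [20]
STORE_FAST y → y=20. Stack: []
LOAD_FAST y → push 20. Stack: [20]
LOAD_CONST → push 9. Stack: [20, 9]
BINARY_OP + → 20 + 9 = 29. Stack: [29]
LOAD_CONST → push 5. Stack: [29, 5]
BINARY_OP - → 29 - 5 = 24. Stack: [24]
STORE_FAST y → y=24. Stack: []
LOAD_FAST_LOAD_FAST a,b → push 11,-10. Stack: [11, -10]
BINARY_OP * → 11 * -10 = -110. Stack: [-110]
STORE_FAST z → z=-110. Stack: []
LOAD_FAST y → push 24. Stack: [24]
LOAD_CONST → push 6. Stack: [24, 6]
BINARY_OP + → 24 + 6 = 30. Stack: [30]
STORE_FAST v → v=30. Stack: []
LOAD_FAST v → push 30. Stack: [30]
RETURN_VALUE → return 30.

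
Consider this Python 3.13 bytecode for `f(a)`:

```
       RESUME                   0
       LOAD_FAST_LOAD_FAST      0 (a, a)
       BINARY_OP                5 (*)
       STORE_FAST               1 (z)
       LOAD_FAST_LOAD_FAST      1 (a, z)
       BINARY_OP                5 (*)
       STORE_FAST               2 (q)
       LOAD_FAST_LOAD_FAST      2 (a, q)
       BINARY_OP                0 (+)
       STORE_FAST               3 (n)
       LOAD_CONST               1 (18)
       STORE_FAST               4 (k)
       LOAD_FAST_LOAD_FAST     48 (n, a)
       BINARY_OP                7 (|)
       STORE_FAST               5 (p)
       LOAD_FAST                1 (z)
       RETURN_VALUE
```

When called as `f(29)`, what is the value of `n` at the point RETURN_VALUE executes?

LOAD_FAST_LOAD_FAST a,a → push 29,29. Stack: [29, 29]
BINARY_OP * → 29 * 29 = 841. Stack: [841]
STORE_FAST z → z=841. Stack: []
LOAD_FAST_LOAD_FAST a,z → push 29,841. Stack: [29, 841]
BINARY_OP * → 29 * 841 = 24389. Stack: [24389]
STORE_FAST q → q=24389. Stack: []
LOAD_FAST_LOAD_FAST a,q → push 29,24389. Stack: [29, 24389]
BINARY_OP + → 29 + 24389 = 24418. Stack: [24418]
STORE_FAST n → n=24418. Stack: []
LOAD_CONST → push 18. Stack: [18]
STORE_FAST k → k=18. Stack: []
LOAD_FAST_LOAD_FAST n,a → push 24418,29. Stack: [24418, 29]
BINARY_OP | → 24418 | 29 = 24447. Stack: [24447]
STORE_FAST p → p=24447. Stack: []
LOAD_FAST z → push 841. Stack: [841]
RETURN_VALUE → return 841.

24418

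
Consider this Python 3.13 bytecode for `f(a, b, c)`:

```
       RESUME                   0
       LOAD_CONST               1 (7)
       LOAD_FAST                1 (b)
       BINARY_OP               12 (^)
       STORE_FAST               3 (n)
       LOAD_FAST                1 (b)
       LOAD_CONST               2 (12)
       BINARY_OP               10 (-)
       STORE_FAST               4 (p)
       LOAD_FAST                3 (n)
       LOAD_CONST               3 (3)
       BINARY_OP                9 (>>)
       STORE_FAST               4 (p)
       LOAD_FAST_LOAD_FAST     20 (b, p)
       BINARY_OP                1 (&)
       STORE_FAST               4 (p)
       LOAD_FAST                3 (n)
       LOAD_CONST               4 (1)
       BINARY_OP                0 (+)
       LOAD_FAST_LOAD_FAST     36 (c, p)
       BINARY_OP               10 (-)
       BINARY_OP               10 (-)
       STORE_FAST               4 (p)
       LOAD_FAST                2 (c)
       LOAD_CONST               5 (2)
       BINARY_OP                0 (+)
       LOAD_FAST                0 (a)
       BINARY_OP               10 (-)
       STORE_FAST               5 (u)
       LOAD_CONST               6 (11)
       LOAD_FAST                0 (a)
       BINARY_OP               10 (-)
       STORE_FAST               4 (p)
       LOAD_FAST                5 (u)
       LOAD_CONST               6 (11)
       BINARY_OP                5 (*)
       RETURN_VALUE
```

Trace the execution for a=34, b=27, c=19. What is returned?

-143

LOAD_CONST → push 7. Stack: [7]
LOAD_FAST b → push 27. Stack: [7, 27]
BINARY_OP ^ → 7 ^ 27 = 28. Stack: [28]
STORE_FAST n → n=28. Stack: []
LOAD_FAST b → push 27. Stack: [27]
LOAD_CONST → push 12. Stack: [27, 12]
BINARY_OP - → 27 - 12 = 15. Stack: [15]
STORE_FAST p → p=15. Stack: []
LOAD_FAST n → push 28. Stack: [28]
LOAD_CONST → push 3. Stack: [28, 3]
BINARY_OP >> → 28 >> 3 = 3. Stack: [3]
STORE_FAST p → p=3. Stack: []
LOAD_FAST_LOAD_FAST b,p → push 27,3. Stack: [27, 3]
BINARY_OP & → 27 & 3 = 3. Stack: [3]
STORE_FAST p → p=3. Stack: []
LOAD_FAST n → push 28. Stack: [28]
LOAD_CONST → push 1. Stack: [28, 1]
BINARY_OP + → 28 + 1 = 29. Stack: [29]
LOAD_FAST_LOAD_FAST c,p → push 19,3. Stack: [29, 19, 3]
BINARY_OP - → 19 - 3 = 16. Stack: [29, 16]
BINARY_OP - → 29 - 16 = 13. Stack: [13]
STORE_FAST p → p=13. Stack: []
LOAD_FAST c → push 19. Stack: [19]
LOAD_CONST → push 2. Stack: [19, 2]
BINARY_OP + → 19 + 2 = 21. Stack: [21]
LOAD_FAST a → push 34. Stack: [21, 34]
BINARY_OP - → 21 - 34 = -13. Stack: [-13]
STORE_FAST u → u=-13. Stack: []
LOAD_CONST → push 11. Stack: [11]
LOAD_FAST a → push 34. Stack: [11, 34]
BINARY_OP - → 11 - 34 = -23. Stack: [-23]
STORE_FAST p → p=-23. Stack: []
LOAD_FAST u → push -13. Stack: [-13]
LOAD_CONST → push 11. Stack: [-13, 11]
BINARY_OP * → -13 * 11 = -143. Stack: [-143]
RETURN_VALUE → return -143.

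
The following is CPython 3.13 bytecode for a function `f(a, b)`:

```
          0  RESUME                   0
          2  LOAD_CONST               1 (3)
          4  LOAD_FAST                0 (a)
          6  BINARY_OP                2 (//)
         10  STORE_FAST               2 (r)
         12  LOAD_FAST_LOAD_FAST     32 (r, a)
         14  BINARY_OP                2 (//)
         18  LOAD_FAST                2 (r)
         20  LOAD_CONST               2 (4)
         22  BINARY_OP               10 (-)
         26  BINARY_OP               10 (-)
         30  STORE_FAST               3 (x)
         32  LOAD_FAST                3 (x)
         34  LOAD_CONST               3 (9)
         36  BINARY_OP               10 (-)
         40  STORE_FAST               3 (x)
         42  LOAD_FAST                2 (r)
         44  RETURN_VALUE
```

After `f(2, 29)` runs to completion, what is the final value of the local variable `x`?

LOAD_CONST → push 3. Stack: [3]
LOAD_FAST a → push 2. Stack: [3, 2]
BINARY_OP // → 3 // 2 = 1. Stack: [1]
STORE_FAST r → r=1. Stack: []
LOAD_FAST_LOAD_FAST r,a → push 1,2. Stack: [1, 2]
BINARY_OP // → 1 // 2 = 0. Stack: [0]
LOAD_FAST r → push 1. Stack: [0, 1]
LOAD_CONST → push 4. Stack: [0, 1, 4]
BINARY_OP - → 1 - 4 = -3. Stack: [0, -3]
BINARY_OP - → 0 - -3 = 3. Stack: [3]
STORE_FAST x → x=3. Stack: []
LOAD_FAST x → push 3. Stack: [3]
LOAD_CONST → push 9. Stack: [3, 9]
BINARY_OP - → 3 - 9 = -6. Stack: [-6]
STORE_FAST x → x=-6. Stack: []
LOAD_FAST r → push 1. Stack: [1]
RETURN_VALUE → return 1.

-6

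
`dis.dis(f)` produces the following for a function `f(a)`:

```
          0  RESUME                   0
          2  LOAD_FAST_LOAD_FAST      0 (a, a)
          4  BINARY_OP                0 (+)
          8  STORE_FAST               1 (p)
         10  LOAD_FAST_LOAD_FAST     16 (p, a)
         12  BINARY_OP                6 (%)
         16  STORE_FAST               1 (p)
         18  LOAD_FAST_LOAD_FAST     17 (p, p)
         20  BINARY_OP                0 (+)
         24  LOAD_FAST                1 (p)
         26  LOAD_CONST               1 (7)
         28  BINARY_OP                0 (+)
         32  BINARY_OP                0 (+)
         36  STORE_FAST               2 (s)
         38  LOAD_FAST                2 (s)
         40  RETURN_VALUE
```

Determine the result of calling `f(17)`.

7

LOAD_FAST_LOAD_FAST a,a → push 17,17. Stack: [17, 17]
BINARY_OP + → 17 + 17 = 34. Stack: [34]
STORE_FAST p → p=34. Stack: []
LOAD_FAST_LOAD_FAST p,a → push 34,17. Stack: [34, 17]
BINARY_OP % → 34 % 17 = 0. Stack: [0]
STORE_FAST p → p=0. Stack: []
LOAD_FAST_LOAD_FAST p,p → push 0,0. Stack: [0, 0]
BINARY_OP + → 0 + 0 = 0. Stack: [0]
LOAD_FAST p → push 0. Stack: [0, 0]
LOAD_CONST → push 7. Stack: [0, 0, 7]
BINARY_OP + → 0 + 7 = 7. Stack: [0, 7]
BINARY_OP + → 0 + 7 = 7. Stack: [7]
STORE_FAST s → s=7. Stack: []
LOAD_FAST s → push 7. Stack: [7]
RETURN_VALUE → return 7.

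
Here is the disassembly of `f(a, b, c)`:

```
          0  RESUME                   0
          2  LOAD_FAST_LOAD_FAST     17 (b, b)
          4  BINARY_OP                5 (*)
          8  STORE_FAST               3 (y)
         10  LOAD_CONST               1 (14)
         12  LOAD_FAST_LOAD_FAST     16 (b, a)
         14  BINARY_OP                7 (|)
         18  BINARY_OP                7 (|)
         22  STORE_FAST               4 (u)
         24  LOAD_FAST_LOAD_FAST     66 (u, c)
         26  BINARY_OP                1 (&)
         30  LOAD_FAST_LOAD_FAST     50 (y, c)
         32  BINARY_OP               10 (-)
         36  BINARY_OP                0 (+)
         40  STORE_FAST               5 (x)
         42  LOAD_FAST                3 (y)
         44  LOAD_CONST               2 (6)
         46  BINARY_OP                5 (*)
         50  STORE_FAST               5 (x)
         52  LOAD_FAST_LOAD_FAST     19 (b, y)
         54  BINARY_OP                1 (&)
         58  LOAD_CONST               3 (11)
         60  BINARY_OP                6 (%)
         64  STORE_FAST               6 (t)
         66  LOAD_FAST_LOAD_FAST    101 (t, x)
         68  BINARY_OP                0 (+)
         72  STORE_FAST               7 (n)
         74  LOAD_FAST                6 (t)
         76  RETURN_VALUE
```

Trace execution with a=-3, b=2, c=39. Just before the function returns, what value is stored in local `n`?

LOAD_FAST_LOAD_FAST b,b → push 2,2. Stack: [2, 2]
BINARY_OP * → 2 * 2 = 4. Stack: [4]
STORE_FAST y → y=4. Stack: []
LOAD_CONST → push 14. Stack: [14]
LOAD_FAST_LOAD_FAST b,a → push 2,-3. Stack: [14, 2, -3]
BINARY_OP | → 2 | -3 = -1. Stack: [14, -1]
BINARY_OP | → 14 | -1 = -1. Stack: [-1]
STORE_FAST u → u=-1. Stack: []
LOAD_FAST_LOAD_FAST u,c → push -1,39. Stack: [-1, 39]
BINARY_OP & → -1 & 39 = 39. Stack: [39]
LOAD_FAST_LOAD_FAST y,c → push 4,39. Stack: [39, 4, 39]
BINARY_OP - → 4 - 39 = -35. Stack: [39, -35]
BINARY_OP + → 39 + -35 = 4. Stack: [4]
STORE_FAST x → x=4. Stack: []
LOAD_FAST y → push 4. Stack: [4]
LOAD_CONST → push 6. Stack: [4, 6]
BINARY_OP * → 4 * 6 = 24. Stack: [24]
STORE_FAST x → x=24. Stack: []
LOAD_FAST_LOAD_FAST b,y → push 2,4. Stack: [2, 4]
BINARY_OP & → 2 & 4 = 0. Stack: [0]
LOAD_CONST → push 11. Stack: [0, 11]
BINARY_OP % → 0 % 11 = 0. Stack: [0]
STORE_FAST t → t=0. Stack: []
LOAD_FAST_LOAD_FAST t,x → push 0,24. Stack: [0, 24]
BINARY_OP + → 0 + 24 = 24. Stack: [24]
STORE_FAST n → n=24. Stack: []
LOAD_FAST t → push 0. Stack: [0]
RETURN_VALUE → return 0.

24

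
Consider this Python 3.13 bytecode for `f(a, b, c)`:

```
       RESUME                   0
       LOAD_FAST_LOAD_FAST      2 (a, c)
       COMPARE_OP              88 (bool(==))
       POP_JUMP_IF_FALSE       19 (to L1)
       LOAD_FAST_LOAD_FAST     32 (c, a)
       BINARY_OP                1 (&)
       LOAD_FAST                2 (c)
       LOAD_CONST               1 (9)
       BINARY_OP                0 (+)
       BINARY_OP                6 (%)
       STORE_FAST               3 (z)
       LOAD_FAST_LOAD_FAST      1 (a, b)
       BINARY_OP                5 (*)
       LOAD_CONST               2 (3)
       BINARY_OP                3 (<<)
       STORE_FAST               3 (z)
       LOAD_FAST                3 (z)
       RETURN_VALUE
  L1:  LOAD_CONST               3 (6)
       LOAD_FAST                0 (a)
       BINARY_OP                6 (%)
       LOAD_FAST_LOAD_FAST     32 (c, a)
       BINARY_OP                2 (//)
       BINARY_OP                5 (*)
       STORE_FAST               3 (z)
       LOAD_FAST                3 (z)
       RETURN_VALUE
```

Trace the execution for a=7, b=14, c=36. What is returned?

LOAD_FAST_LOAD_FAST a,c → push 7,36. Stack: [7, 36]
COMPARE_OP bool(==) → 7 vs 36 = False. Stack: [False]
POP_JUMP_IF_FALSE → pop False; jump. Stack: []
LOAD_CONST → push 6. Stack: [6]
LOAD_FAST a → push 7. Stack: [6, 7]
BINARY_OP % → 6 % 7 = 6. Stack: [6]
LOAD_FAST_LOAD_FAST c,a → push 36,7. Stack: [6, 36, 7]
BINARY_OP // → 36 // 7 = 5. Stack: [6, 5]
BINARY_OP * → 6 * 5 = 30. Stack: [30]
STORE_FAST z → z=30. Stack: []
LOAD_FAST z → push 30. Stack: [30]
RETURN_VALUE → return 30.

30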